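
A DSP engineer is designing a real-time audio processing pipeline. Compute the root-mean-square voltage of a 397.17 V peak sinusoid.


RMS voltage for a sinusoidal waveform:
V_rms = V_peak / sqrt(2)
      = 397.17 / 1.414214
      = 280.842 V

280.842 V


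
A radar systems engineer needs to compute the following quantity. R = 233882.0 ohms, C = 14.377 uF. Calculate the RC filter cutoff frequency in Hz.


Cutoff frequency of a first-order RC filter:
fc = 1 / (2 * pi * R * C)
C = 14.377 uF = 1.4377e-05 F
fc = 1 / (2 * pi * 233882.0 * 1.4377e-05)
   = 1 / 21.12734577184
   = 0.047332 Hz

0.047332 Hz


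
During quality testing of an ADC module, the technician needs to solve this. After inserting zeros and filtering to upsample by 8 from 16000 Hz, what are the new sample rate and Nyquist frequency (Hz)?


Step 1 — output sample rate after interpolation by L:
fs_out = L * fs_in = 8 * 16000 = 128000 Hz

Step 2 — Nyquist frequency of the output stream:
f_Nyq = fs_out / 2 = 128000 / 2 = 64000.0 Hz

fs_out = 128000 Hz; f_Nyquist = 64000.0 Hz


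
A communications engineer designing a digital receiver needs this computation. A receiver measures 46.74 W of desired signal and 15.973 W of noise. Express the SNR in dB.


SNR in decibels:
SNR = 10 * log10(Ps / Pn)
    = 10 * log10(46.74 / 15.973)
    = 10 * log10(2.9262)
    = 10 * 0.4663
    = 4.66 dB

4.66 dB


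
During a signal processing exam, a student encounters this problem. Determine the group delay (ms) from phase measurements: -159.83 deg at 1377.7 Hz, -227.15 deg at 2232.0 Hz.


Group delay from phase difference:
tau = -d(phi)/d(omega)
d(phi) = -67.32 deg = -1.174956 rad
d(omega) = 2*pi*(2232.0 - 1377.7) = 5367.7252 rad/s
tau = -(-1.174956) / 5367.7252
    = 0.2189 ms

0.2189 ms


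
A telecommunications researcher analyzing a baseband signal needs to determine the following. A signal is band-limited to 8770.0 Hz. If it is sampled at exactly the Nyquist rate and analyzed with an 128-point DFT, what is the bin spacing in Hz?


Step 1 — Nyquist sampling rate:
fs = 2 * fmax = 2 * 8770.0 = 17540.0 Hz

Step 2 — DFT bin spacing:
df = fs / N = 17540.0 / 128 = 137.0312 Hz

137.0312 Hz


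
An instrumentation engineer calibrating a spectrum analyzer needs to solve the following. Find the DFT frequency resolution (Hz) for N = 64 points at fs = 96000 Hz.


DFT frequency resolution:
df = fs / N
   = 96000 / 64
   = 1500.0 Hz

1500.0 Hz


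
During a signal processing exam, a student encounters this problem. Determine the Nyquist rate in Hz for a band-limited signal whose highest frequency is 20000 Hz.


The Nyquist rate is twice the maximum frequency component.
fs_min = 2 * fmax
      = 2 * 20000
      = 40000 Hz

40000


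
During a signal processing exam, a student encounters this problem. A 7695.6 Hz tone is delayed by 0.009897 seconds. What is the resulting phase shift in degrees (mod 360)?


Phase shift from frequency and time delay:
phi = 360 * f * t_delay
    = 360 * 7695.6 * 0.009897
    = 27418.81 degrees
    mod 360 = 58.81 degrees

58.81 degrees


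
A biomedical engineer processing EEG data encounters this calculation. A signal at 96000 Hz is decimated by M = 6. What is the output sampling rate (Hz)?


Decimation reduces the sample rate:
fs_out = fs_in / M
       = 96000 / 6
       = 16000.0 Hz

16000.0 Hz


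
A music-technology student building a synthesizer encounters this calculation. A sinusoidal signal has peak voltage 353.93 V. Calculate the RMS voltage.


RMS voltage for a sinusoidal waveform:
V_rms = V_peak / sqrt(2)
      = 353.93 / 1.414214
      = 250.266 V

250.266 V


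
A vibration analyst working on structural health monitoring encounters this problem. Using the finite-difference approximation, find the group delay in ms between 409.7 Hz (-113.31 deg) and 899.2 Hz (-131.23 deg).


Group delay from phase difference:
tau = -d(phi)/d(omega)
d(phi) = -17.92 deg = -0.312763 rad
d(omega) = 2*pi*(899.2 - 409.7) = 3075.6192 rad/s
tau = -(-0.312763) / 3075.6192
    = 0.1017 ms

0.1017 ms


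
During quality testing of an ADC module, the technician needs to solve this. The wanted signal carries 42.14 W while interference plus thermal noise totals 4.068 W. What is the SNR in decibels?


SNR in decibels:
SNR = 10 * log10(Ps / Pn)
    = 10 * log10(42.14 / 4.068)
    = 10 * log10(10.3589)
    = 10 * 1.0153
    = 10.15 dB

10.15 dB


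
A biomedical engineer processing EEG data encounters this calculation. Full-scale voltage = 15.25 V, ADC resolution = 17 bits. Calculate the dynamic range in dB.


Dynamic range from full-scale to LSB:
V_min = V_max / 2^bits = 15.25 / 2^17
DR = 20 * log10(V_max / V_min)
   = 20 * log10(2^17)
   = 20 * 17 * log10(2)
   = 102.35 dB

102.35 dB


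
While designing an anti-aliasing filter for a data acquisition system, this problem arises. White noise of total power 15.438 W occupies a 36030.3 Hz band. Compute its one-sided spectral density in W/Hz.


Power spectral density:
PSD = P / BW
    = 15.438 / 36030.3
    = 0.00042847 W/Hz

0.00042847 W/Hz


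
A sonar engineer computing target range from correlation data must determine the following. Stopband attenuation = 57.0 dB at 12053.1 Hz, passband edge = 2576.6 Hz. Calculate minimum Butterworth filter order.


Butterworth filter order formula:
n = log10(10^(A/10) - 1) / (2 * log10(f_stop/f_pass))
10^(57.0/10) - 1 = 501186.2336
f_stop/f_pass = 12053.1 / 2576.6 = 4.6779
n = 4.2534 -> ceil = 5

5


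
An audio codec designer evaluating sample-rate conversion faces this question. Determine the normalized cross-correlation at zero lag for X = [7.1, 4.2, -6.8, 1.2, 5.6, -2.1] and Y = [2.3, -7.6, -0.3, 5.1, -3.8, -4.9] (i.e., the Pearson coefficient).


Pearson correlation coefficient (population):
r = cov(X,Y) / (std(X) * std(Y))
Mean X = 1.5333, Mean Y = -1.5333
Cov(X,Y) = -0.718889
Std(X) = 4.785278, Std(Y) = 4.349202
r = -0.0345

-0.0345


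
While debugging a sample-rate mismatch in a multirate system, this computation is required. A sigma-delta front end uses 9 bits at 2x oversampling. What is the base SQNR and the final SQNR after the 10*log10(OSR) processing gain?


Step 1 — baseline SQNR at Nyquist:
SQNR_base = 6.02*N + 1.76
          = 6.02*9 + 1.76
          = 55.94 dB

Step 2 — oversampling processing gain:
G = 10*log10(OSR) = 10*log10(2) = 3.01 dB

Step 3 — total:
SQNR_total = 55.94 + 3.01 = 58.95 dB

Base SQNR = 55.94 dB; oversampled SQNR = 58.95 dB


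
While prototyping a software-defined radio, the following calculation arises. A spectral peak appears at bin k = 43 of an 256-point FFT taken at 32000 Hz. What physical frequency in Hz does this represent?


Frequency of DFT bin k:
f_k = k * fs / N
    = 43 * 32000 / 256
    = 1376000 / 256
    = 5375.0 Hz

5375.0 Hz


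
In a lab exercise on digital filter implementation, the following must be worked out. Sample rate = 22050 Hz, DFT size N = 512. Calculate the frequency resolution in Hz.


DFT frequency resolution:
df = fs / N
   = 22050 / 512
   = 43.0664 Hz

43.0664 Hz


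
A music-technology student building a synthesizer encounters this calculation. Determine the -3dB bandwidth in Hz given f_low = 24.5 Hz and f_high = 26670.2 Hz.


Bandwidth is the difference of -3dB frequencies:
BW = f_high - f_low
   = 26670.2 - 24.5
   = 26645.7 Hz

26645.7 Hz


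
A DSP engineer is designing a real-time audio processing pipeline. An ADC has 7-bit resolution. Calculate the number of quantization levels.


Number of quantization levels = 2^N
= 2^7
= 128

128


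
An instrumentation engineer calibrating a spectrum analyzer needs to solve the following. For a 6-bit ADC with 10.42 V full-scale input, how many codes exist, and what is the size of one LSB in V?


Step 1 — number of quantization levels:
L = 2^N = 2^6 = 64

Step 2 — LSB step size:
delta = Vfs / L
      = 10.42 / 64
      = 0.1628125 V

Levels = 64; step size = 0.1628125 V


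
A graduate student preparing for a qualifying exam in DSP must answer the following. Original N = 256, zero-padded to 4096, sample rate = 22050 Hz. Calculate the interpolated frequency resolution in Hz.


Frequency resolution after zero-padding:
N_padded = 256 * 16 = 4096
df = fs / N_padded
   = 22050 / 4096
   = 5.3833 Hz

5.3833 Hz


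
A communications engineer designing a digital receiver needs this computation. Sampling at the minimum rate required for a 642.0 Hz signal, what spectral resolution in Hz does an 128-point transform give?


Step 1 — Nyquist sampling rate:
fs = 2 * fmax = 2 * 642.0 = 1284.0 Hz

Step 2 — DFT bin spacing:
df = fs / N = 1284.0 / 128 = 10.0312 Hz

10.0312 Hz


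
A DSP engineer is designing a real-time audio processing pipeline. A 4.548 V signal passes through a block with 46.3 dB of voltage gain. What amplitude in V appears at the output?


Output voltage from dB gain:
V_out = V_in * 10^(gain_dB / 20)
      = 4.548 * 10^(46.3 / 20)
      = 4.548 * 206.538016
      = 939.3349 V

939.3349 V


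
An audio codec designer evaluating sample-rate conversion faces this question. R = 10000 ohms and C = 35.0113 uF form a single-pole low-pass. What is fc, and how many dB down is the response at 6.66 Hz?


Step 1 — cutoff frequency:
fc = 1 / (2*pi*R*C)
C = 35.0113 uF = 3.50113e-05 F
fc = 1 / (2*pi*10000*3.50113e-05)
   = 0.454582 Hz

Step 2 — magnitude at f = 6.66 Hz:
|H(f)| = 1 / sqrt(1 + (f/fc)^2)
f/fc = 6.66 / 0.454582 = 14.650822
|H| = 1 / sqrt(1 + 214.646585) = 0.0680971
|H|_dB = 20*log10(0.0680971) = -23.34 dB

fc = 0.454582 Hz; |H(6.66 Hz)| = -23.34 dB


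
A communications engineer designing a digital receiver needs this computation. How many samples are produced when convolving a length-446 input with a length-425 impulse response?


Linear convolution output length:
L = N + M - 1
  = 446 + 425 - 1
  = 870 samples

870


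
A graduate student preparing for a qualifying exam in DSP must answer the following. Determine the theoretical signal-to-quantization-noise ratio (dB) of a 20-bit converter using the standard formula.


Theoretical SNR for a full-scale sinusoid:
SNR = 6.02 * N + 1.76
    = 6.02 * 20 + 1.76
    = 120.4 + 1.76
    = 122.16 dB

122.16 dB


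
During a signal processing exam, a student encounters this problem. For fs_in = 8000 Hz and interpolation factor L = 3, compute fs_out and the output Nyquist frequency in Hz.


Step 1 — output sample rate after interpolation by L:
fs_out = L * fs_in = 3 * 8000 = 24000 Hz

Step 2 — Nyquist frequency of the output stream:
f_Nyq = fs_out / 2 = 24000 / 2 = 12000.0 Hz

fs_out = 24000 Hz; f_Nyquist = 12000.0 Hz


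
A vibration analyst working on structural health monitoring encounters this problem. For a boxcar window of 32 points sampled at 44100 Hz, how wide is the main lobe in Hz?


Main lobe width for a rectangular window:
Width = 2 * fs / N
      = 2 * 44100 / 32
      = 88200 / 32
      = 2756.25 Hz

2756.25 Hz


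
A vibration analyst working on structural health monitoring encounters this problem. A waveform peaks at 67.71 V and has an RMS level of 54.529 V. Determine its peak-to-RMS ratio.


Crest factor is the ratio of peak to RMS:
CF = V_peak / V_rms
   = 67.71 / 54.529
   = 1.2417

1.2417


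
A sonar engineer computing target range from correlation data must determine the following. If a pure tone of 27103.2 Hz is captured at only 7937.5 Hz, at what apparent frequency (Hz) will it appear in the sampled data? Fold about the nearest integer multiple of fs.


Compute the nearest integer multiple of fs to the signal:
n = round(27103.2 / 7937.5) = 3
f_alias = |27103.2 - 3 * 7937.5|
        = |27103.2 - 23812.5|
        = 3290.7 Hz

3290.7


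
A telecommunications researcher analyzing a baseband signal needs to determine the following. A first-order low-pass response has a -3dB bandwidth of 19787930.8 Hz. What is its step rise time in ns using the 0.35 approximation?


Rise time from bandwidth relationship:
tr = 0.35 / BW
   = 0.35 / 19787930.8
   = 1.768754922e-08 s
   = 17.6875 ns

17.6875 ns


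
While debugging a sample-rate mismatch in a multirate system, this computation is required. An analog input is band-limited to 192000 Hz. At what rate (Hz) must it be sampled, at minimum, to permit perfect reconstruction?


The Nyquist rate is twice the maximum frequency component.
fs_min = 2 * fmax
      = 2 * 192000
      = 384000 Hz

384000


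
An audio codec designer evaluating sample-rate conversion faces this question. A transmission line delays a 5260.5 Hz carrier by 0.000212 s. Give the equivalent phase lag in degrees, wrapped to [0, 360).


Phase shift from frequency and time delay:
phi = 360 * f * t_delay
    = 360 * 5260.5 * 0.000212
    = 401.48 degrees
    mod 360 = 41.48 degrees

41.48 degrees


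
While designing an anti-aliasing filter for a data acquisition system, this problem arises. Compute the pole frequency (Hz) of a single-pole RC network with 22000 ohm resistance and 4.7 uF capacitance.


Cutoff frequency of a first-order RC filter:
fc = 1 / (2 * pi * R * C)
C = 4.7 uF = 4.7e-06 F
fc = 1 / (2 * pi * 22000 * 4.7e-06)
   = 1 / 0.64968136076237
   = 1.539216 Hz

1.539216 Hz


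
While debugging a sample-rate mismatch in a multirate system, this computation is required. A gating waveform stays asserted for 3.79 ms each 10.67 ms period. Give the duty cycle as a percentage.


Duty cycle as a percentage:
DC = (t_on / T) * 100
   = (3.79 / 10.67) * 100
   = 0.355201 * 100
   = 35.52 %

35.52 %


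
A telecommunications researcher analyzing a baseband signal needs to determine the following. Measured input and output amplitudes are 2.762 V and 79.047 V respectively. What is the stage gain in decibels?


Voltage gain in dB:
G = 20 * log10(Vout / Vin)
  = 20 * log10(79.047 / 2.762)
  = 20 * log10(28.619479)
  = 20 * 1.456662
  = 29.13 dB

29.13 dB


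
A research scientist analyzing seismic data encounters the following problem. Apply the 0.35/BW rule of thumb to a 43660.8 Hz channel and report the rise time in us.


Rise time from bandwidth relationship:
tr = 0.35 / BW
   = 0.35 / 43660.8
   = 8.016344181e-06 s
   = 8.0163 us

8.0163 us


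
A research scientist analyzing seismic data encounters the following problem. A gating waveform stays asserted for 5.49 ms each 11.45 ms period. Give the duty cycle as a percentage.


Duty cycle as a percentage:
DC = (t_on / T) * 100
   = (5.49 / 11.45) * 100
   = 0.479476 * 100
   = 47.95 %

47.95 %


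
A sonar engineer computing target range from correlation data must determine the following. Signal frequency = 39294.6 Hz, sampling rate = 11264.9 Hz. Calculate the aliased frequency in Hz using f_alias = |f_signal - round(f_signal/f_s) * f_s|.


Compute the nearest integer multiple of fs to the signal:
n = round(39294.6 / 11264.9) = 3
f_alias = |39294.6 - 3 * 11264.9|
        = |39294.6 - 33794.7|
        = 5499.9 Hz

5499.9


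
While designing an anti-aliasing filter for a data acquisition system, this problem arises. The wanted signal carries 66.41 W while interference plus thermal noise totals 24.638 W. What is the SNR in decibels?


SNR in decibels:
SNR = 10 * log10(Ps / Pn)
    = 10 * log10(66.41 / 24.638)
    = 10 * log10(2.6954)
    = 10 * 0.4306
    = 4.31 dB

4.31 dB


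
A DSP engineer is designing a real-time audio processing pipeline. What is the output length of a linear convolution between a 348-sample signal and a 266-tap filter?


Linear convolution output length:
L = N + M - 1
  = 348 + 266 - 1
  = 613 samples

613


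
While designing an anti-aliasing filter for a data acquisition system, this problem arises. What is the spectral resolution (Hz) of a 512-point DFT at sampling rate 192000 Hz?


DFT frequency resolution:
df = fs / N
   = 192000 / 512
   = 375.0 Hz

375.0 Hz


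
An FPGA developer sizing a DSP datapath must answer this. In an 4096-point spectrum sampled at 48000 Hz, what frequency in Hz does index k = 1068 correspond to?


Frequency of DFT bin k:
f_k = k * fs / N
    = 1068 * 48000 / 4096
    = 51264000 / 4096
    = 12515.625 Hz

12515.625 Hz


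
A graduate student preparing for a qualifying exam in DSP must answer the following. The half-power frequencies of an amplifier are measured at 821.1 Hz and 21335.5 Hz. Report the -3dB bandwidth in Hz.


Bandwidth is the difference of -3dB frequencies:
BW = f_high - f_low
   = 21335.5 - 821.1
   = 20514.4 Hz

20514.4 Hz


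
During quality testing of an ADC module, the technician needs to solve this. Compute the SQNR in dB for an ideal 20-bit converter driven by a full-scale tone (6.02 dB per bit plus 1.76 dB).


Theoretical SNR for a full-scale sinusoid:
SNR = 6.02 * N + 1.76
    = 6.02 * 20 + 1.76
    = 120.4 + 1.76
    = 122.16 dB

122.16 dB


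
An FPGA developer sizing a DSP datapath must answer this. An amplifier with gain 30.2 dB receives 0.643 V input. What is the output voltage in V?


Output voltage from dB gain:
V_out = V_in * 10^(gain_dB / 20)
      = 0.643 * 10^(30.2 / 20)
      = 0.643 * 32.359366
      = 20.8071 V

20.8071 V


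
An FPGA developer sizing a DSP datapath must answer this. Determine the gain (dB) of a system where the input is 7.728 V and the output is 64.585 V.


Voltage gain in dB:
G = 20 * log10(Vout / Vin)
  = 20 * log10(64.585 / 7.728)
  = 20 * log10(8.357272)
  = 20 * 0.922065
  = 18.44 dB

18.44 dB


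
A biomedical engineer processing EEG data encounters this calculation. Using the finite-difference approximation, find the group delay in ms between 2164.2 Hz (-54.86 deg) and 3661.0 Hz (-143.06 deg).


Group delay from phase difference:
tau = -d(phi)/d(omega)
d(phi) = -88.2 deg = -1.53938 rad
d(omega) = 2*pi*(3661.0 - 2164.2) = 9404.6718 rad/s
tau = -(-1.53938) / 9404.6718
    = 0.1637 ms

0.1637 ms


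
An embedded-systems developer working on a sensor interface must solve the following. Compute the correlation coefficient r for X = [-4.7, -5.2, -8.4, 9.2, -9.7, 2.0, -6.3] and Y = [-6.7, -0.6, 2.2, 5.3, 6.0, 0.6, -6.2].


Pearson correlation coefficient (population):
r = cov(X,Y) / (std(X) * std(Y))
Mean X = -3.3, Mean Y = 0.0857
Cov(X,Y) = 6.99
Std(X) = 6.163023, Std(Y) = 4.674071
r = 0.2427

0.2427


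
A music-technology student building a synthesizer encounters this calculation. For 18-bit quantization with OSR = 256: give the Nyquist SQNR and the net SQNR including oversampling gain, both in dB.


Step 1 — baseline SQNR at Nyquist:
SQNR_base = 6.02*N + 1.76
          = 6.02*18 + 1.76
          = 110.12 dB

Step 2 — oversampling processing gain:
G = 10*log10(OSR) = 10*log10(256) = 24.08 dB

Step 3 — total:
SQNR_total = 110.12 + 24.08 = 134.2 dB

Base SQNR = 110.12 dB; oversampled SQNR = 134.2 dB


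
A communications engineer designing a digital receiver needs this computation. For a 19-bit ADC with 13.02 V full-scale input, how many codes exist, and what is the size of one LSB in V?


Step 1 — number of quantization levels:
L = 2^N = 2^19 = 524288

Step 2 — LSB step size:
delta = Vfs / L
      = 13.02 / 524288
      = 2.483e-05 V

Levels = 524288; step size = 2.483e-05 V


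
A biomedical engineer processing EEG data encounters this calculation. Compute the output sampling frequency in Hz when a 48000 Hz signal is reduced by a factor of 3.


Decimation reduces the sample rate:
fs_out = fs_in / M
       = 48000 / 3
       = 16000.0 Hz

16000.0 Hz


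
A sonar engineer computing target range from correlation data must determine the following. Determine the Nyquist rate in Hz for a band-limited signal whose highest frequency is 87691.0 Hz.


The Nyquist rate is twice the maximum frequency component.
fs_min = 2 * fmax
      = 2 * 87691.0
      = 175382.0 Hz

175382.0


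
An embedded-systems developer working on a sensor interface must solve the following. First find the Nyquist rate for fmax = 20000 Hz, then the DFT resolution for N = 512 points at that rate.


Step 1 — Nyquist sampling rate:
fs = 2 * fmax = 2 * 20000 = 40000 Hz

Step 2 — DFT bin spacing:
df = fs / N = 40000 / 512 = 78.125 Hz

78.125 Hz


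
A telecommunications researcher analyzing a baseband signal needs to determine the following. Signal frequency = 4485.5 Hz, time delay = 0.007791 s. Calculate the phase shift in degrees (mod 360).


Phase shift from frequency and time delay:
phi = 360 * f * t_delay
    = 360 * 4485.5 * 0.007791
    = 12580.75 degrees
    mod 360 = 340.75 degrees

340.75 degrees


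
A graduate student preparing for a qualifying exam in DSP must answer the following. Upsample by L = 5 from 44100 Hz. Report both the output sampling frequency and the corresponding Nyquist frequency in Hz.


Step 1 — output sample rate after interpolation by L:
fs_out = L * fs_in = 5 * 44100 = 220500 Hz

Step 2 — Nyquist frequency of the output stream:
f_Nyq = fs_out / 2 = 220500 / 2 = 110250.0 Hz

fs_out = 220500 Hz; f_Nyquist = 110250.0 Hz


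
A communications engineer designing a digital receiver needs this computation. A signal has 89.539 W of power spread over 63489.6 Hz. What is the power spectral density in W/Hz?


Power spectral density:
PSD = P / BW
    = 89.539 / 63489.6
    = 0.00141029 W/Hz

0.00141029 W/Hz


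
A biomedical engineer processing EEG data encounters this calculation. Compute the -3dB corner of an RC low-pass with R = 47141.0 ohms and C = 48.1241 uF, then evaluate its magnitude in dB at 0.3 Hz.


Step 1 — cutoff frequency:
fc = 1 / (2*pi*R*C)
C = 48.1241 uF = 4.81241e-05 F
fc = 1 / (2*pi*47141.0*4.81241e-05)
   = 0.070155 Hz

Step 2 — magnitude at f = 0.3 Hz:
|H(f)| = 1 / sqrt(1 + (f/fc)^2)
f/fc = 0.3 / 0.070155 = 4.276245
|H| = 1 / sqrt(1 + 18.286271) = 0.2277067
|H|_dB = 20*log10(0.2277067) = -12.85 dB

fc = 0.070155 Hz; |H(0.3 Hz)| = -12.85 dB


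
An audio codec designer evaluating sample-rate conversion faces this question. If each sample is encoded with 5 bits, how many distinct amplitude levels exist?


Number of quantization levels = 2^N
= 2^5
= 32

32


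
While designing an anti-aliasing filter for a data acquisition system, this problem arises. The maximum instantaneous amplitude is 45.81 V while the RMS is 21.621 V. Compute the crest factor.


Crest factor is the ratio of peak to RMS:
CF = V_peak / V_rms
   = 45.81 / 21.621
   = 2.1188

2.1188


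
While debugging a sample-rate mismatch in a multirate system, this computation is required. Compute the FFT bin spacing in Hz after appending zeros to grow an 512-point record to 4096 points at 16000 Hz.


Frequency resolution after zero-padding:
N_padded = 512 * 8 = 4096
df = fs / N_padded
   = 16000 / 4096
   = 3.9062 Hz

3.9062 Hz


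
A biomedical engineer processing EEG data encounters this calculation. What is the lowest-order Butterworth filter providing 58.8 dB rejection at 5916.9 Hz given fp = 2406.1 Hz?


Butterworth filter order formula:
n = log10(10^(A/10) - 1) / (2 * log10(f_stop/f_pass))
10^(58.8/10) - 1 = 758576.575
f_stop/f_pass = 5916.9 / 2406.1 = 2.4591
n = 7.5234 -> ceil = 8

8


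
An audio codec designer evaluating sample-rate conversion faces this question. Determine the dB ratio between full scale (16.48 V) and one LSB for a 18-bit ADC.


Dynamic range from full-scale to LSB:
V_min = V_max / 2^bits = 16.48 / 2^18
DR = 20 * log10(V_max / V_min)
   = 20 * log10(2^18)
   = 20 * 18 * log10(2)
   = 108.37 dB

108.37 dB


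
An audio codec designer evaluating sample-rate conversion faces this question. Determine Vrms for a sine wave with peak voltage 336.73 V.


RMS voltage for a sinusoidal waveform:
V_rms = V_peak / sqrt(2)
      = 336.73 / 1.414214
      = 238.104 V

238.104 V


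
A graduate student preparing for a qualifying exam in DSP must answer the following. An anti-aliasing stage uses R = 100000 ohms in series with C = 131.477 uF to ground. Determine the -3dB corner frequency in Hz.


Cutoff frequency of a first-order RC filter:
fc = 1 / (2 * pi * R * C)
C = 131.477 uF = 0.000131477 F
fc = 1 / (2 * pi * 100000 * 0.000131477)
   = 1 / 82.609435463205
   = 0.012105 Hz

0.012105 Hz


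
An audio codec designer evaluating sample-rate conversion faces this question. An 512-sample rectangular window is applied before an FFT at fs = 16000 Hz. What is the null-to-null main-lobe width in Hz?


Main lobe width for a rectangular window:
Width = 2 * fs / N
      = 2 * 16000 / 512
      = 32000 / 512
      = 62.5 Hz

62.5 Hz


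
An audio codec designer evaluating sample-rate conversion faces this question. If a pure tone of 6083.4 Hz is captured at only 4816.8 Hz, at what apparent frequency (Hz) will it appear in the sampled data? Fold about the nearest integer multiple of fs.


Compute the nearest integer multiple of fs to the signal:
n = round(6083.4 / 4816.8) = 1
f_alias = |6083.4 - 1 * 4816.8|
        = |6083.4 - 4816.8|
        = 1266.6 Hz

1266.6


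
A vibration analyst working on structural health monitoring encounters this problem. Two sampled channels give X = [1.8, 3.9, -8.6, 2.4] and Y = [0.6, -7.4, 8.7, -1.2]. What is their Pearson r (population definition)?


Pearson correlation coefficient (population):
r = cov(X,Y) / (std(X) * std(Y))
Mean X = -0.125, Mean Y = 0.175
Cov(X,Y) = -26.348125
Std(X) = 4.952462, Std(Y) = 5.747336
r = -0.9257

-0.9257


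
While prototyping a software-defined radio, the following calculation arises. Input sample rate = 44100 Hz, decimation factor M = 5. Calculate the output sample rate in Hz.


Decimation reduces the sample rate:
fs_out = fs_in / M
       = 44100 / 5
       = 8820.0 Hz

8820.0 Hz


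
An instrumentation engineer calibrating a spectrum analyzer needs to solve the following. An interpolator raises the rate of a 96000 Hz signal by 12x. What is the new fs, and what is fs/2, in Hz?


Step 1 — output sample rate after interpolation by L:
fs_out = L * fs_in = 12 * 96000 = 1152000 Hz

Step 2 — Nyquist frequency of the output stream:
f_Nyq = fs_out / 2 = 1152000 / 2 = 576000.0 Hz

fs_out = 1152000 Hz; f_Nyquist = 576000.0 Hz


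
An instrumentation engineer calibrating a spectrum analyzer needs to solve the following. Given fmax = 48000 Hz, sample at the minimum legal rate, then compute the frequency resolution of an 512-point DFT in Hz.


Step 1 — Nyquist sampling rate:
fs = 2 * fmax = 2 * 48000 = 96000 Hz

Step 2 — DFT bin spacing:
df = fs / N = 96000 / 512 = 187.5 Hz

187.5 Hz


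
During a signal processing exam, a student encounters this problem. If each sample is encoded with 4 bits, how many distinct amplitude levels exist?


Number of quantization levels = 2^N
= 2^4
= 16

16


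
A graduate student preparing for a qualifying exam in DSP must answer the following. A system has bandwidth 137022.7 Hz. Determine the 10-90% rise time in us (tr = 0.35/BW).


Rise time from bandwidth relationship:
tr = 0.35 / BW
   = 0.35 / 137022.7
   = 2.554321291e-06 s
   = 2.5543 us

2.5543 us


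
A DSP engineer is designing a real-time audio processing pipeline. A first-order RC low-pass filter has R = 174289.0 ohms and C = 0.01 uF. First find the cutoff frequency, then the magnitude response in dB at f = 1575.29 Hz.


Step 1 — cutoff frequency:
fc = 1 / (2*pi*R*C)
C = 0.01 uF = 1e-08 F
fc = 1 / (2*pi*174289.0*1e-08)
   = 91.3167 Hz

Step 2 — magnitude at f = 1575.29 Hz:
|H(f)| = 1 / sqrt(1 + (f/fc)^2)
f/fc = 1575.29 / 91.3167 = 17.250842
|H| = 1 / sqrt(1 + 297.59155) = 0.057871
|H|_dB = 20*log10(0.057871) = -24.75 dB

fc = 91.3167 Hz; |H(1575.29 Hz)| = -24.75 dB


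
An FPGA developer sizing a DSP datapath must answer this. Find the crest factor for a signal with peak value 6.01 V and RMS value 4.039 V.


Crest factor is the ratio of peak to RMS:
CF = V_peak / V_rms
   = 6.01 / 4.039
   = 1.488

1.488


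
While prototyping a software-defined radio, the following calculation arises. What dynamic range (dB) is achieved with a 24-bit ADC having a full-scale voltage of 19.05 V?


Dynamic range from full-scale to LSB:
V_min = V_max / 2^bits = 19.05 / 2^24
DR = 20 * log10(V_max / V_min)
   = 20 * log10(2^24)
   = 20 * 24 * log10(2)
   = 144.49 dB

144.49 dB


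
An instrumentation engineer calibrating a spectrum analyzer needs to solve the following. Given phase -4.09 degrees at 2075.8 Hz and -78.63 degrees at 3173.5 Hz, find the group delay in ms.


Group delay from phase difference:
tau = -d(phi)/d(omega)
d(phi) = -74.54 deg = -1.300968 rad
d(omega) = 2*pi*(3173.5 - 2075.8) = 6897.0525 rad/s
tau = -(-1.300968) / 6897.0525
    = 0.1886 ms

0.1886 ms


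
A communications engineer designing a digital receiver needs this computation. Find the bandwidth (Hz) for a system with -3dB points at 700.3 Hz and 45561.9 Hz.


Bandwidth is the difference of -3dB frequencies:
BW = f_high - f_low
   = 45561.9 - 700.3
   = 44861.6 Hz

44861.6 Hz


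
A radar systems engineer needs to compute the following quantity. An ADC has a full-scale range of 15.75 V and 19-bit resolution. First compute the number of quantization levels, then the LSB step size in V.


Step 1 — number of quantization levels:
L = 2^N = 2^19 = 524288

Step 2 — LSB step size:
delta = Vfs / L
      = 15.75 / 524288
      = 3.004e-05 V

Levels = 524288; step size = 3.004e-05 V


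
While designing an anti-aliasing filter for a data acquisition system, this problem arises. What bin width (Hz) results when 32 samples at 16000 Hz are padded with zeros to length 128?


Frequency resolution after zero-padding:
N_padded = 32 * 4 = 128
df = fs / N_padded
   = 16000 / 128
   = 125.0 Hz

125.0 Hz


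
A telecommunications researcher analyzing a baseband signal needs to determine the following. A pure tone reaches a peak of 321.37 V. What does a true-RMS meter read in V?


RMS voltage for a sinusoidal waveform:
V_rms = V_peak / sqrt(2)
      = 321.37 / 1.414214
      = 227.243 V

227.243 V


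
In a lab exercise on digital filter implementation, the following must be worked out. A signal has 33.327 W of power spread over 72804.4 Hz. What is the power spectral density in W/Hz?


Power spectral density:
PSD = P / BW
    = 33.327 / 72804.4
    = 0.00045776 W/Hz

0.00045776 W/Hz


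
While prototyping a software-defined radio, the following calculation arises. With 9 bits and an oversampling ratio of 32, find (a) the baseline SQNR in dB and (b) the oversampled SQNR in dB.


Step 1 — baseline SQNR at Nyquist:
SQNR_base = 6.02*N + 1.76
          = 6.02*9 + 1.76
          = 55.94 dB

Step 2 — oversampling processing gain:
G = 10*log10(OSR) = 10*log10(32) = 15.05 dB

Step 3 — total:
SQNR_total = 55.94 + 15.05 = 70.99 dB

Base SQNR = 55.94 dB; oversampled SQNR = 70.99 dB


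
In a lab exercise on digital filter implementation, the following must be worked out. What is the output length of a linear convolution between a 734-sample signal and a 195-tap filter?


Linear convolution output length:
L = N + M - 1
  = 734 + 195 - 1
  = 928 samples

928


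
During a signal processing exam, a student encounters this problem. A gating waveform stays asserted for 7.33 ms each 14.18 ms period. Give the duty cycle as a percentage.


Duty cycle as a percentage:
DC = (t_on / T) * 100
   = (7.33 / 14.18) * 100
   = 0.516925 * 100
   = 51.69 %

51.69 %


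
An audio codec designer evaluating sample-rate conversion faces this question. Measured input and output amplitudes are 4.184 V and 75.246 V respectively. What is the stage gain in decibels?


Voltage gain in dB:
G = 20 * log10(Vout / Vin)
  = 20 * log10(75.246 / 4.184)
  = 20 * log10(17.984226)
  = 20 * 1.254892
  = 25.1 dB

25.1 dB


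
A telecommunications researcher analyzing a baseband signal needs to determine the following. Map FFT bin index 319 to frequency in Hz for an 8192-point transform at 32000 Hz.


Frequency of DFT bin k:
f_k = k * fs / N
    = 319 * 32000 / 8192
    = 10208000 / 8192
    = 1246.094 Hz

1246.094 Hz


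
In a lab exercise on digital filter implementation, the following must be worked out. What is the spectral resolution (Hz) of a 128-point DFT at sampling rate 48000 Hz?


DFT frequency resolution:
df = fs / N
   = 48000 / 128
   = 375.0 Hz

375.0 Hz


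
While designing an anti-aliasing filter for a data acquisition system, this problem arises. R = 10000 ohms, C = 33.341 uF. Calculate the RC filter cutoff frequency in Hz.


Cutoff frequency of a first-order RC filter:
fc = 1 / (2 * pi * R * C)
C = 33.341 uF = 3.3341e-05 F
fc = 1 / (2 * pi * 10000 * 3.3341e-05)
   = 1 / 2.0948768132667
   = 0.477355 Hz

0.477355 Hz


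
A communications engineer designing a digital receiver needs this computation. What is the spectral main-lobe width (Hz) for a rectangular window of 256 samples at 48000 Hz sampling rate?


Main lobe width for a rectangular window:
Width = 2 * fs / N
      = 2 * 48000 / 256
      = 96000 / 256
      = 375.0 Hz

375.0 Hz


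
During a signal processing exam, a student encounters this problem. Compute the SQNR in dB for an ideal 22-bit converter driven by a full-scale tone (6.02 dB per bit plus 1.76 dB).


Theoretical SNR for a full-scale sinusoid:
SNR = 6.02 * N + 1.76
    = 6.02 * 22 + 1.76
    = 132.44 + 1.76
    = 134.2 dB

134.2 dB


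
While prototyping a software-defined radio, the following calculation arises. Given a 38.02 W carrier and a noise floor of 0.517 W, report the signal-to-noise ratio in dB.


SNR in decibels:
SNR = 10 * log10(Ps / Pn)
    = 10 * log10(38.02 / 0.517)
    = 10 * log10(73.5397)
    = 10 * 1.8665
    = 18.67 dB

18.67 dB


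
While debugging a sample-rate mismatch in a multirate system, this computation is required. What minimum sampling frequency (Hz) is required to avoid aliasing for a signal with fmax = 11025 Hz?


The Nyquist rate is twice the maximum frequency component.
fs_min = 2 * fmax
      = 2 * 11025
      = 22050 Hz

22050


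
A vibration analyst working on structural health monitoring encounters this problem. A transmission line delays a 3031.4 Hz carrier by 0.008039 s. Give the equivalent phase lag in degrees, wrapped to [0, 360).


Phase shift from frequency and time delay:
phi = 360 * f * t_delay
    = 360 * 3031.4 * 0.008039
    = 8772.99 degrees
    mod 360 = 132.99 degrees

132.99 degrees


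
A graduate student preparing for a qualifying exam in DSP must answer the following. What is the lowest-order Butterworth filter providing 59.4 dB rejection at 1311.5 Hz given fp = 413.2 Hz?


Butterworth filter order formula:
n = log10(10^(A/10) - 1) / (2 * log10(f_stop/f_pass))
10^(59.4/10) - 1 = 870962.59
f_stop/f_pass = 1311.5 / 413.2 = 3.174
n = 5.921 -> ceil = 6

6


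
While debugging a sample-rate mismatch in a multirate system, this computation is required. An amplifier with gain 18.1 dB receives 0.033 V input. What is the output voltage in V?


Output voltage from dB gain:
V_out = V_in * 10^(gain_dB / 20)
      = 0.033 * 10^(18.1 / 20)
      = 0.033 * 8.035261
      = 0.2652 V

0.2652 V


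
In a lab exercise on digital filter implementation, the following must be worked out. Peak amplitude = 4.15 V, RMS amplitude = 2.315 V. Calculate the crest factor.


Crest factor is the ratio of peak to RMS:
CF = V_peak / V_rms
   = 4.15 / 2.315
   = 1.7927

1.7927


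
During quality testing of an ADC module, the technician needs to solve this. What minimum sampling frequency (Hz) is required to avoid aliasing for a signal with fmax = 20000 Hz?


The Nyquist rate is twice the maximum frequency component.
fs_min = 2 * fmax
      = 2 * 20000
      = 40000 Hz

40000


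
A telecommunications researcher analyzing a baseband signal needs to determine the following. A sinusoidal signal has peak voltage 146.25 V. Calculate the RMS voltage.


RMS voltage for a sinusoidal waveform:
V_rms = V_peak / sqrt(2)
      = 146.25 / 1.414214
      = 103.414 V

103.414 V


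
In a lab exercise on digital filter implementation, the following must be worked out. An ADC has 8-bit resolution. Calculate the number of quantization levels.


Number of quantization levels = 2^N
= 2^8
= 256

256


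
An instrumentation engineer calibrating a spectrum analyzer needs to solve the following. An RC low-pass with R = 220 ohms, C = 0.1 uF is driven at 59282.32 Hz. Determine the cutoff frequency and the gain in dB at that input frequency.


Step 1 — cutoff frequency:
fc = 1 / (2*pi*R*C)
C = 0.1 uF = 1e-07 F
fc = 1 / (2*pi*220*1e-07)
   = 7234.316 Hz

Step 2 — magnitude at f = 59282.32 Hz:
|H(f)| = 1 / sqrt(1 + (f/fc)^2)
f/fc = 59282.32 / 7234.316 = 8.194599
|H| = 1 / sqrt(1 + 67.151453) = 0.121133
|H|_dB = 20*log10(0.121133) = -18.33 dB

fc = 7234.316 Hz; |H(59282.32 Hz)| = -18.33 dB


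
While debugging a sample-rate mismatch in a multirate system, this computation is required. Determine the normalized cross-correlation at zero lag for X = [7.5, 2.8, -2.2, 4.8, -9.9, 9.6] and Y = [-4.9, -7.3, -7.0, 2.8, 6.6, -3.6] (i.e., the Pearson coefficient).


Pearson correlation coefficient (population):
r = cov(X,Y) / (std(X) * std(Y))
Mean X = 2.1, Mean Y = -2.2333
Cov(X,Y) = -16.685
Std(X) = 6.527889, Std(Y) = 5.175798
r = -0.4938

-0.4938


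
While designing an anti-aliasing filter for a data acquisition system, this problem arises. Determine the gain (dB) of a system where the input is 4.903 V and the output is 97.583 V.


Voltage gain in dB:
G = 20 * log10(Vout / Vin)
  = 20 * log10(97.583 / 4.903)
  = 20 * log10(19.902713)
  = 20 * 1.298912
  = 25.98 dB

25.98 dB


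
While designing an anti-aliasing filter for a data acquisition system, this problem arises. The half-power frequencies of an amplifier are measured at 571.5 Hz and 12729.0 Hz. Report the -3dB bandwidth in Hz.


Bandwidth is the difference of -3dB frequencies:
BW = f_high - f_low
   = 12729.0 - 571.5
   = 12157.5 Hz

12157.5 Hz


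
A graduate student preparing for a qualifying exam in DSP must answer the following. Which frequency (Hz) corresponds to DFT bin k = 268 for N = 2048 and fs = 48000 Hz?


Frequency of DFT bin k:
f_k = k * fs / N
    = 268 * 48000 / 2048
    = 12864000 / 2048
    = 6281.25 Hz

6281.25 Hz


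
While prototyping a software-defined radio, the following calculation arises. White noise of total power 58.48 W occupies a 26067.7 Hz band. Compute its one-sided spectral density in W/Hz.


Power spectral density:
PSD = P / BW
    = 58.48 / 26067.7
    = 0.00224339 W/Hz

0.00224339 W/Hz


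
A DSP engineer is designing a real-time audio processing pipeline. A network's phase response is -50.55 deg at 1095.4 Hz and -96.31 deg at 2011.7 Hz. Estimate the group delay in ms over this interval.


Group delay from phase difference:
tau = -d(phi)/d(omega)
d(phi) = -45.76 deg = -0.798663 rad
d(omega) = 2*pi*(2011.7 - 1095.4) = 5757.2827 rad/s
tau = -(-0.798663) / 5757.2827
    = 0.1387 ms

0.1387 ms


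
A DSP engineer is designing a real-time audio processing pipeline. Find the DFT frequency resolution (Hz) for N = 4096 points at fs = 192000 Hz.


DFT frequency resolution:
df = fs / N
   = 192000 / 4096
   = 46.875 Hz

46.875 Hz


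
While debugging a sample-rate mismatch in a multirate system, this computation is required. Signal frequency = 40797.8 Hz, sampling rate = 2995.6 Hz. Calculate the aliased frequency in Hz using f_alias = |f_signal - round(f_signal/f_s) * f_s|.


Compute the nearest integer multiple of fs to the signal:
n = round(40797.8 / 2995.6) = 14
f_alias = |40797.8 - 14 * 2995.6|
        = |40797.8 - 41938.4|
        = 1140.6 Hz

1140.6


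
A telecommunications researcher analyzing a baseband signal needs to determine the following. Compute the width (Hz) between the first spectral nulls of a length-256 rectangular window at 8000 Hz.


Main lobe width for a rectangular window:
Width = 2 * fs / N
      = 2 * 8000 / 256
      = 16000 / 256
      = 62.5 Hz

62.5 Hz


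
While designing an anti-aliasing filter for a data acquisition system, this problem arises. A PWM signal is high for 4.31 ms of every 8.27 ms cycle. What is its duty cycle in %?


Duty cycle as a percentage:
DC = (t_on / T) * 100
   = (4.31 / 8.27) * 100
   = 0.521161 * 100
   = 52.12 %

52.12 %
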